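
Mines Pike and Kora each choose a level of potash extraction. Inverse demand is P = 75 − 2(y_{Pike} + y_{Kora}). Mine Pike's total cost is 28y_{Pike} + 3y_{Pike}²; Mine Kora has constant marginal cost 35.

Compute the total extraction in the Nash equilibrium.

11.5

Mine Pike's profit: π = y_{Pike}(75 − 2(y_{Pike} + y_{Kora})) − 28y_{Pike} − 3y_{Pike}².
∂π/∂y_{Pike} = 47 − 10y_{Pike} − 2y_{Kora} = 0, so y_{Pike} = 4.7 − 0.2y_{Kora}.
For Kora: ∂π/∂y_{Kora} = 40 − 4y_{Kora} − 2y_{Pike} = 0 ⇒ y_{Kora} = 10 − 0.5y_{Pike}.
Substituting the second reaction function into the first: y_{Pike} = 4.7 − 0.2(10 − 0.5y_{Pike}), which gives 0.9y_{Pike} = 2.7 ⇒ y_{Pike} = 3.
Then y_{Kora} = 10 − 0.5·3 = 8.5.
Total extraction: 3 + 8.5 = 11.5.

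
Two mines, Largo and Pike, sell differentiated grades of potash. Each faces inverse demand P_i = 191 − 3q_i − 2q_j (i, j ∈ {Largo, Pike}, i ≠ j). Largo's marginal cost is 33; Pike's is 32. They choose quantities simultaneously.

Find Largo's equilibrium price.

Mine Largo's profit: π = q_{Largo}(191 − 3q_{Largo} − 2q_{Pike}) − 33q_{Largo}.
∂π/∂q_{Largo} = 158 − 6q_{Largo} − 2q_{Pike} = 0 ⇒ q_{Largo} = 79/3 − (1/3)q_{Pike}.
Similarly q_{Pike} = 26.5 − (1/3)q_{Largo}.
Substituting the second reaction function into the first: q_{Largo} = 79/3 − (1/3)(26.5 − (1/3)q_{Largo}), which gives (8/9)q_{Largo} = 17.5 ⇒ q_{Largo} = 19.6875.
Then q_{Pike} = 26.5 − (1/3)·19.6875 = 19.9375.
P_{Largo} = 191 − 3·19.6875 − 2·19.9375 = 92.0625.

92.0625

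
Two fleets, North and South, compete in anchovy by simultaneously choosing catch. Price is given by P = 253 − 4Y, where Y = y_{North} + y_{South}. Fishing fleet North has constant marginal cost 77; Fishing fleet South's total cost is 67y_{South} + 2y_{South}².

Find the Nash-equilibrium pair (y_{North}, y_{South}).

17.1, 9.8

Fishing fleet North's profit: π = y_{North}(253 − 4(y_{North} + y_{South})) − 77y_{North}.
∂π/∂y_{North} = 176 − 8y_{North} − 4y_{South} = 0, so y_{North} = 22 − 0.5y_{South}.
For South: ∂π/∂y_{South} = 186 − 12y_{South} − 4y_{North} = 0 ⇒ y_{South} = 15.5 − (1/3)y_{North}.
Substituting the second reaction function into the first: y_{North} = 22 − 0.5(15.5 − (1/3)y_{North}), which gives (5/6)y_{North} = 14.25 ⇒ y_{North} = 17.1.
Then y_{South} = 15.5 − (1/3)·17.1 = 9.8.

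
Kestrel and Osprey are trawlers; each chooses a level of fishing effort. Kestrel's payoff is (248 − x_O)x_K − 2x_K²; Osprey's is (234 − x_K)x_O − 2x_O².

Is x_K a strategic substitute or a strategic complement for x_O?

strategic substitutes

Expanding Kestrel's payoff: 248x_K − x_Ox_K − 2x_K².
∂π/∂x_K = 248 − x_O − 4x_K = 0, so x_K = 62 − 0.25x_O.
The best-response slope dx_K/dx_O = −0.25 < 0: the reaction function is downward-sloping, so the choices are strategic substitutes.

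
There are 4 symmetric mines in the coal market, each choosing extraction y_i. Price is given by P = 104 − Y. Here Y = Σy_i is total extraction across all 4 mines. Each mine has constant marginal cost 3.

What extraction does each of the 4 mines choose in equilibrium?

A representative mine's profit is π_i = y_i(104 − Y) − 3y_i, with Y = y_i + Σ_{j≠i} y_j.
First-order condition: 101 − 2y_i − Σ_{j≠i} y_j = 0.
With identical mines, set every y_j = y: then 101 − 2y − 3y = 0, i.e. y = 101/5 = 20.2.

20.2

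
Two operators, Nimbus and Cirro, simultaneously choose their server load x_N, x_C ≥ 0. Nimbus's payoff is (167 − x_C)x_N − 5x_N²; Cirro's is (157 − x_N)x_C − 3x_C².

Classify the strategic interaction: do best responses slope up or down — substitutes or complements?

strategic substitutes

Expanding Nimbus's payoff: 167x_N − x_Cx_N − 5x_N².
∂π/∂x_N = 167 − x_C − 10x_N = 0, so x_N = 16.7 − 0.1x_C.
The best-response slope dx_N/dx_C = −0.1 < 0: the reaction function is downward-sloping, so the choices are strategic substitutes.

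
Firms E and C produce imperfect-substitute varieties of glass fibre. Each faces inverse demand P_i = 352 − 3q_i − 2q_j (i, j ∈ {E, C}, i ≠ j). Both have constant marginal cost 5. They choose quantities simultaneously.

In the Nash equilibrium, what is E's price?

135.125

Firm E's profit: π = q_E(352 − 3q_E − 2q_C) − 5q_E.
∂π/∂q_E = 347 − 6q_E − 2q_C = 0 ⇒ q_E = 347/6 − (1/3)q_C.
The game is symmetric, so in equilibrium q_C = q_E: the reaction function gives (4/3)q_E = 347/6, hence q_E = 43.375.
P_E = 352 − 3·43.375 − 2·43.375 = 135.125.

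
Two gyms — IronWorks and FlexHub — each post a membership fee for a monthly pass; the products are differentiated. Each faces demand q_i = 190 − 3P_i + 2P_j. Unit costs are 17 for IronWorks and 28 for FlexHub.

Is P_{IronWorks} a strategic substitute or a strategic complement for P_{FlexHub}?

strategic complements

IronWorks's profit: π = (P_{IronWorks} − 17)(190 − 3P_{IronWorks} + 2P_{FlexHub}).
∂π/∂P_{IronWorks} = 241 − 6P_{IronWorks} + 2P_{FlexHub} = 0 ⇒ P_{IronWorks} = 241/6 + (1/3)P_{FlexHub}.
The best-response slope dP_{IronWorks}/dP_{FlexHub} = 1/3 > 0: the reaction function is upward-sloping, so the choices are strategic complements.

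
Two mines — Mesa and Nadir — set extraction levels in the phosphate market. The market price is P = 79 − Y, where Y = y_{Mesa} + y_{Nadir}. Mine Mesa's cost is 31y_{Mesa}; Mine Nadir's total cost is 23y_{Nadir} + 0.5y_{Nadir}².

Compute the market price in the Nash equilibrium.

Mine Mesa's profit: π = y_{Mesa}(79 − (y_{Mesa} + y_{Nadir})) − 31y_{Mesa}.
∂π/∂y_{Mesa} = 48 − 2y_{Mesa} − y_{Nadir} = 0, so y_{Mesa} = 24 − 0.5y_{Nadir}.
For Nadir: ∂π/∂y_{Nadir} = 56 − 3y_{Nadir} − y_{Mesa} = 0 ⇒ y_{Nadir} = 56/3 − (1/3)y_{Mesa}.
Substituting the second reaction function into the first: y_{Mesa} = 24 − 0.5(56/3 − (1/3)y_{Mesa}), which gives (5/6)y_{Mesa} = 44/3 ⇒ y_{Mesa} = 17.6.
Then y_{Nadir} = 56/3 − (1/3)·17.6 = 12.8.
Equilibrium price: P = 79 − 30.4 = 48.6.

48.6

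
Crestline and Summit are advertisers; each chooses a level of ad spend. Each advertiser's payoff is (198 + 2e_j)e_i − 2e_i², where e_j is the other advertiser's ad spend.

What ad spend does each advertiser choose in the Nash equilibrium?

Crestline's payoff is (198 + 2e_S)e_C − 2e_C².
∂π/∂e_C = 198 + 2e_S − 4e_C = 0, so e_C = 49.5 + 0.5e_S.
The game is symmetric, so in equilibrium e_S = e_C: the reaction function gives 0.5e_C = 49.5, hence e_C = 99.

99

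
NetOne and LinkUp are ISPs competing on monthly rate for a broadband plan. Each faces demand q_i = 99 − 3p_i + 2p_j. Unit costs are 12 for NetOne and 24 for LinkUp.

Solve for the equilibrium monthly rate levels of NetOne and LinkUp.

NetOne's profit: π = (p_{NetOne} − 12)(99 − 3p_{NetOne} + 2p_{LinkUp}).
∂π/∂p_{NetOne} = 135 − 6p_{NetOne} + 2p_{LinkUp} = 0 ⇒ p_{NetOne} = 22.5 + (1/3)p_{LinkUp}.
Similarly p_{LinkUp} = 28.5 + (1/3)p_{NetOne}.
Plugging p_{LinkUp} into NetOne's best response: p_{NetOne} = 22.5 + (1/3)(28.5 + (1/3)p_{NetOne}) ⇒ (8/9)p_{NetOne} = 32, so p_{NetOne} = 36.
Then p_{LinkUp} = 28.5 + (1/3)·36 = 40.5.

36, 40.5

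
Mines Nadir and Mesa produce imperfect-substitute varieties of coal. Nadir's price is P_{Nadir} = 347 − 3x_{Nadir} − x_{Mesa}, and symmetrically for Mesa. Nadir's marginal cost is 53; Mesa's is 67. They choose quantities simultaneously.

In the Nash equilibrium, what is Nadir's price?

180.2

Mine Nadir's profit: π = x_{Nadir}(347 − 3x_{Nadir} − x_{Mesa}) − 53x_{Nadir}.
∂π/∂x_{Nadir} = 294 − 6x_{Nadir} − x_{Mesa} = 0 ⇒ x_{Nadir} = 49 − (1/6)x_{Mesa}.
Similarly x_{Mesa} = 140/3 − (1/6)x_{Nadir}.
Substituting the second reaction function into the first: x_{Nadir} = 49 − (1/6)(140/3 − (1/6)x_{Nadir}), which gives (35/36)x_{Nadir} = 371/9 ⇒ x_{Nadir} = 42.4.
Then x_{Mesa} = 140/3 − (1/6)·42.4 = 39.6.
P_{Nadir} = 347 − 3·42.4 − 39.6 = 180.2.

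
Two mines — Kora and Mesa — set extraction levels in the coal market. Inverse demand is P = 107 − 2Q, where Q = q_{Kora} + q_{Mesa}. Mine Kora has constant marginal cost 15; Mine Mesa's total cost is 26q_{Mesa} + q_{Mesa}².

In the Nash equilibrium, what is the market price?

Mine Kora's profit: π = q_{Kora}(107 − 2(q_{Kora} + q_{Mesa})) − 15q_{Kora}.
∂π/∂q_{Kora} = 92 − 4q_{Kora} − 2q_{Mesa} = 0, so q_{Kora} = 23 − 0.5q_{Mesa}.
For Mesa: ∂π/∂q_{Mesa} = 81 − 6q_{Mesa} − 2q_{Kora} = 0 ⇒ q_{Mesa} = 13.5 − (1/3)q_{Kora}.
Substituting the second reaction function into the first: q_{Kora} = 23 − 0.5(13.5 − (1/3)q_{Kora}), which gives (5/6)q_{Kora} = 16.25 ⇒ q_{Kora} = 19.5.
Then q_{Mesa} = 13.5 − (1/3)·19.5 = 7.
Equilibrium price: P = 107 − 2·26.5 = 54.

54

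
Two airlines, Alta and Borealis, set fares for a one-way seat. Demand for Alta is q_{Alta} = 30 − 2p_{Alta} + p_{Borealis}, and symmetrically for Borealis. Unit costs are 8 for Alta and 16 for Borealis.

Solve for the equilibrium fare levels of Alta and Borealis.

16.4, 19.6

Alta's profit: π = (p_{Alta} − 8)(30 − 2p_{Alta} + p_{Borealis}).
∂π/∂p_{Alta} = 46 − 4p_{Alta} + p_{Borealis} = 0 ⇒ p_{Alta} = 11.5 + 0.25p_{Borealis}.
Similarly p_{Borealis} = 15.5 + 0.25p_{Alta}.
Solving the two reaction functions simultaneously: (1 − (0.25)(0.25))p_{Alta} = 11.5 + 0.25·15.5, so 0.9375p_{Alta} = 15.375 and p_{Alta} = 16.4.
Then p_{Borealis} = 15.5 + 0.25·16.4 = 19.6.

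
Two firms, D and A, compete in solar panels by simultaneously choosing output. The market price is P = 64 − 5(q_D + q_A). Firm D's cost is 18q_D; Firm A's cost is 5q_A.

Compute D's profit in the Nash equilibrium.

24.2

Firm D's profit: π = q_D(64 − 5(q_D + q_A)) − 18q_D.
∂π/∂q_D = 46 − 10q_D − 5q_A = 0, so q_D = 4.6 − 0.5q_A.
By the same steps for A: q_A = 5.9 − 0.5q_D.
Plugging q_A into D's best response: q_D = 4.6 − 0.5(5.9 − 0.5q_D) ⇒ 0.75q_D = 1.65, so q_D = 2.2.
Then q_A = 5.9 − 0.5·2.2 = 4.8.
Price P = 64 − 5·7 = 29.
D's profit: (29 − 18)·2.2 = 24.2.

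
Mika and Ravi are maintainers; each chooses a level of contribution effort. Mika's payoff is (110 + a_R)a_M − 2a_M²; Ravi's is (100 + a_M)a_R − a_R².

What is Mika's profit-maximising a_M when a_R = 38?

Expanding Mika's payoff: 110a_M + a_Ra_M − 2a_M².
∂π/∂a_M = 110 + a_R − 4a_M = 0, so a_M = 27.5 + 0.25a_R.
At a_R = 38: a_M = 27.5 + 0.25·38 = 37.

37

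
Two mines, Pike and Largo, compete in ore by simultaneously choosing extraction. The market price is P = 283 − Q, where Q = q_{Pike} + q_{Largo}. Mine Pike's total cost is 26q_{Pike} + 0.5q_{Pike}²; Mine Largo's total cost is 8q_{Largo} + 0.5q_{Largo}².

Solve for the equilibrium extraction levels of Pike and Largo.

Mine Pike's profit: π = q_{Pike}(283 − (q_{Pike} + q_{Largo})) − 26q_{Pike} − 0.5q_{Pike}².
∂π/∂q_{Pike} = 257 − 3q_{Pike} − q_{Largo} = 0, so q_{Pike} = 257/3 − (1/3)q_{Largo}.
By the same steps for Largo: q_{Largo} = 275/3 − (1/3)q_{Pike}.
Solving the two reaction functions simultaneously: (1 − (−1/3)(−1/3))q_{Pike} = 257/3 − (1/3)·(275/3), so (8/9)q_{Pike} = 496/9 and q_{Pike} = 62.
Then q_{Largo} = 275/3 − (1/3)·62 = 71.

62, 71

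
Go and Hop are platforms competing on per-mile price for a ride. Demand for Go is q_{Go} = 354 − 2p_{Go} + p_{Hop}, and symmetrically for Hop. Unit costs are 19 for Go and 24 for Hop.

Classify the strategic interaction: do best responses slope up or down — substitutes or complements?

Go's profit: π = (p_{Go} − 19)(354 − 2p_{Go} + p_{Hop}).
∂π/∂p_{Go} = 392 − 4p_{Go} + p_{Hop} = 0 ⇒ p_{Go} = 98 + 0.25p_{Hop}.
The best-response slope dp_{Go}/dp_{Hop} = 0.25 > 0: the reaction function is upward-sloping, so the choices are strategic complements.

strategic complements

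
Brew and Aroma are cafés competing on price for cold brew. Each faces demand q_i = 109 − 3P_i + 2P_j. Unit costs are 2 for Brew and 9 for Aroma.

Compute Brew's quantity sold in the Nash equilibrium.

84.1875

Brew's profit: π = (P_{Brew} − 2)(109 − 3P_{Brew} + 2P_{Aroma}).
∂π/∂P_{Brew} = 115 − 6P_{Brew} + 2P_{Aroma} = 0 ⇒ P_{Brew} = 115/6 + (1/3)P_{Aroma}.
Similarly P_{Aroma} = 68/3 + (1/3)P_{Brew}.
Plugging P_{Aroma} into Brew's best response: P_{Brew} = 115/6 + (1/3)(68/3 + (1/3)P_{Brew}) ⇒ (8/9)P_{Brew} = 481/18, so P_{Brew} = 30.0625.
Then P_{Aroma} = 68/3 + (1/3)·30.0625 = 32.6875.
q_{Brew} = 109 − 3·30.0625 + 2·32.6875 = 84.1875.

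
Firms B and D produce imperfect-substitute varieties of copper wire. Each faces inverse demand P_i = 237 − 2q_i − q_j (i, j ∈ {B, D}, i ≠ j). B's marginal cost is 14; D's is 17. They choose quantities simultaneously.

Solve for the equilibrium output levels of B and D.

Firm B's profit: π = q_B(237 − 2q_B − q_D) − 14q_B.
∂π/∂q_B = 223 − 4q_B − q_D = 0 ⇒ q_B = 55.75 − 0.25q_D.
Similarly q_D = 55 − 0.25q_B.
Substituting the second reaction function into the first: q_B = 55.75 − 0.25(55 − 0.25q_B), which gives 0.9375q_B = 42 ⇒ q_B = 44.8.
Then q_D = 55 − 0.25·44.8 = 43.8.

44.8, 43.8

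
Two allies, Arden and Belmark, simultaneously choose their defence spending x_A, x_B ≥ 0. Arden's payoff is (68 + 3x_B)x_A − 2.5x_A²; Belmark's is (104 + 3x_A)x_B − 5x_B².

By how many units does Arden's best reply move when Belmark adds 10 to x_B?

6

Expanding Arden's payoff: 68x_A + 3x_Bx_A − 2.5x_A².
∂π/∂x_A = 68 + 3x_B − 5x_A = 0, so x_A = 13.6 + 0.6x_B.
The reaction-function slope is 0.6, so a 10-unit rise in x_B moves x_A by 0.6 × 10 = 6. Arden's best response rises — the actions are strategic complements.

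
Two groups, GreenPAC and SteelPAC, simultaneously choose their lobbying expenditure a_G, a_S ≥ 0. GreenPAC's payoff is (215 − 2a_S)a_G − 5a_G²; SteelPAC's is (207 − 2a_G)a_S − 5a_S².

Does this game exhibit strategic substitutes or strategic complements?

Expanding GreenPAC's payoff: 215a_G − 2a_Sa_G − 5a_G².
∂π/∂a_G = 215 − 2a_S − 10a_G = 0, so a_G = 21.5 − 0.2a_S.
The best-response slope da_G/da_S = −0.2 < 0: the reaction function is downward-sloping, so the choices are strategic substitutes.

strategic substitutes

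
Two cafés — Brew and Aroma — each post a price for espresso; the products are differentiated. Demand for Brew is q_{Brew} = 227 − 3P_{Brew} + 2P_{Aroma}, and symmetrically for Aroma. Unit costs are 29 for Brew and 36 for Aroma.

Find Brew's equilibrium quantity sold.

Brew's profit: π = (P_{Brew} − 29)(227 − 3P_{Brew} + 2P_{Aroma}).
∂π/∂P_{Brew} = 314 − 6P_{Brew} + 2P_{Aroma} = 0 ⇒ P_{Brew} = 157/3 + (1/3)P_{Aroma}.
Similarly P_{Aroma} = 335/6 + (1/3)P_{Brew}.
Solving the two reaction functions simultaneously: (1 − (1/3)(1/3))P_{Brew} = 157/3 + (1/3)·(335/6), so (8/9)P_{Brew} = 1277/18 and P_{Brew} = 79.8125.
Then P_{Aroma} = 335/6 + (1/3)·79.8125 = 82.4375.
q_{Brew} = 227 − 3·79.8125 + 2·82.4375 = 152.4375.

152.4375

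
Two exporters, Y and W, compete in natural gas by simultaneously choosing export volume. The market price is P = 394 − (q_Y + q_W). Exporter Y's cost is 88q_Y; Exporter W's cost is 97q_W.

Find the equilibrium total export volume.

Exporter Y's profit: π = q_Y(394 − (q_Y + q_W)) − 88q_Y.
∂π/∂q_Y = 306 − 2q_Y − q_W = 0, so q_Y = 153 − 0.5q_W.
By the same steps for W: q_W = 148.5 − 0.5q_Y.
Plugging q_W into Y's best response: q_Y = 153 − 0.5(148.5 − 0.5q_Y) ⇒ 0.75q_Y = 78.75, so q_Y = 105.
Then q_W = 148.5 − 0.5·105 = 96.
Total export volume: 105 + 96 = 201.

201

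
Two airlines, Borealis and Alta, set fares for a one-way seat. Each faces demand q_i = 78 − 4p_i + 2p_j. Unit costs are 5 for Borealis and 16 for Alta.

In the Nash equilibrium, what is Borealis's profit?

Borealis's profit: π = (p_{Borealis} − 5)(78 − 4p_{Borealis} + 2p_{Alta}).
∂π/∂p_{Borealis} = 98 − 8p_{Borealis} + 2p_{Alta} = 0 ⇒ p_{Borealis} = 12.25 + 0.25p_{Alta}.
Similarly p_{Alta} = 17.75 + 0.25p_{Borealis}.
Plugging p_{Alta} into Borealis's best response: p_{Borealis} = 12.25 + 0.25(17.75 + 0.25p_{Borealis}) ⇒ 0.9375p_{Borealis} = 16.6875, so p_{Borealis} = 17.8.
Then p_{Alta} = 17.75 + 0.25·17.8 = 22.2.
q_{Borealis} = 78 − 4·17.8 + 2·22.2 = 51.2.
Profit = (17.8 − 5)·51.2 = 655.36.

655.36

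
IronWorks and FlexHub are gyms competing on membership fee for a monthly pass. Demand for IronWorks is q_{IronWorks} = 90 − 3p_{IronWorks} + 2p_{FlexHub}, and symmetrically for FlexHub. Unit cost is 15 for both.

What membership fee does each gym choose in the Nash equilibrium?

33.75

IronWorks's profit: π = (p_{IronWorks} − 15)(90 − 3p_{IronWorks} + 2p_{FlexHub}).
∂π/∂p_{IronWorks} = 135 − 6p_{IronWorks} + 2p_{FlexHub} = 0 ⇒ p_{IronWorks} = 22.5 + (1/3)p_{FlexHub}.
Setting p_{IronWorks} = p_{FlexHub} in the reaction function: p_{IronWorks} = 22.5 + (1/3)p_{IronWorks}, so p_{IronWorks} = 22.5 / (2/3) = 33.75.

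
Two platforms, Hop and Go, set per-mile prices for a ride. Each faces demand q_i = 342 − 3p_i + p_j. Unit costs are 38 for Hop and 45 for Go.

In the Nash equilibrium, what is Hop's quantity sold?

Hop's profit: π = (p_{Hop} − 38)(342 − 3p_{Hop} + p_{Go}).
∂π/∂p_{Hop} = 456 − 6p_{Hop} + p_{Go} = 0 ⇒ p_{Hop} = 76 + (1/6)p_{Go}.
Similarly p_{Go} = 79.5 + (1/6)p_{Hop}.
Substituting the second reaction function into the first: p_{Hop} = 76 + (1/6)(79.5 + (1/6)p_{Hop}), which gives (35/36)p_{Hop} = 89.25 ⇒ p_{Hop} = 91.8.
Then p_{Go} = 79.5 + (1/6)·91.8 = 94.8.
q_{Hop} = 342 − 3·91.8 + 94.8 = 161.4.

161.4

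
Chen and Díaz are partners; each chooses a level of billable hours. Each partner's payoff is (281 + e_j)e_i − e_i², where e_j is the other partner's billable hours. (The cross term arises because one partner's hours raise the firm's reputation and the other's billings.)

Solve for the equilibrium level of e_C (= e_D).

Chen's payoff is (281 + e_D)e_C − e_C².
∂π/∂e_C = 281 + e_D − 2e_C = 0, so e_C = 140.5 + 0.5e_D.
The game is symmetric, so in equilibrium e_D = e_C: the reaction function gives 0.5e_C = 140.5, hence e_C = 281.

281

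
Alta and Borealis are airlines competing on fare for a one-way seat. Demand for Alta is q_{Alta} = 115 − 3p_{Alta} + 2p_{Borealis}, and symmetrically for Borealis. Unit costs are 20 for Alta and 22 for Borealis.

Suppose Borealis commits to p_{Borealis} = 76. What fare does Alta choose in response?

54.5

Alta's profit: π = (p_{Alta} − 20)(115 − 3p_{Alta} + 2p_{Borealis}).
∂π/∂p_{Alta} = 175 − 6p_{Alta} + 2p_{Borealis} = 0 ⇒ p_{Alta} = 175/6 + (1/3)p_{Borealis}.
At p_{Borealis} = 76: p_{Alta} = 175/6 + (1/3)·76 = 54.5.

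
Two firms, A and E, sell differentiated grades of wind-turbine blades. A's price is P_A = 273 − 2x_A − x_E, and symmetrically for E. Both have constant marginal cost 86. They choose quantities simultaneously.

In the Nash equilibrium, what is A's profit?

2797.52

Firm A's profit: π = x_A(273 − 2x_A − x_E) − 86x_A.
∂π/∂x_A = 187 − 4x_A − x_E = 0 ⇒ x_A = 46.75 − 0.25x_E.
The game is symmetric, so in equilibrium x_E = x_A: the reaction function gives 1.25x_A = 46.75, hence x_A = 37.4.
P_A = 273 − 2·37.4 − 37.4 = 160.8.
Profit = (160.8 − 86)·37.4 = 2797.52.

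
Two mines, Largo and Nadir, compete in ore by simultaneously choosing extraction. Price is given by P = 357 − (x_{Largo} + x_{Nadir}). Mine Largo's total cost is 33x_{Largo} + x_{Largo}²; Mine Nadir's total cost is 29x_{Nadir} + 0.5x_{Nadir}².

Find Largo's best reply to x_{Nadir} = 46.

Mine Largo's profit: π = x_{Largo}(357 − (x_{Largo} + x_{Nadir})) − 33x_{Largo} − x_{Largo}².
∂π/∂x_{Largo} = 324 − 4x_{Largo} − x_{Nadir} = 0, so x_{Largo} = 81 − 0.25x_{Nadir}.
At x_{Nadir} = 46: x_{Largo} = 81 − 0.25·46 = 69.5.

69.5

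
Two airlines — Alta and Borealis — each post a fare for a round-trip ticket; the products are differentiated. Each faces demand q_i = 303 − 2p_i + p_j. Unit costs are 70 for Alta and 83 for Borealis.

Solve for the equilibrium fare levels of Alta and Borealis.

Alta's profit: π = (p_{Alta} − 70)(303 − 2p_{Alta} + p_{Borealis}).
∂π/∂p_{Alta} = 443 − 4p_{Alta} + p_{Borealis} = 0 ⇒ p_{Alta} = 110.75 + 0.25p_{Borealis}.
Similarly p_{Borealis} = 117.25 + 0.25p_{Alta}.
Plugging p_{Borealis} into Alta's best response: p_{Alta} = 110.75 + 0.25(117.25 + 0.25p_{Alta}) ⇒ 0.9375p_{Alta} = 140.0625, so p_{Alta} = 149.4.
Then p_{Borealis} = 117.25 + 0.25·149.4 = 154.6.

149.4, 154.6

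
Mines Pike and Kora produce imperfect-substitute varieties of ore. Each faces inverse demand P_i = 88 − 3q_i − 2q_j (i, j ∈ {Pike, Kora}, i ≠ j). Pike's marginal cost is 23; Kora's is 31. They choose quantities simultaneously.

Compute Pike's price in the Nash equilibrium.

Mine Pike's profit: π = q_{Pike}(88 − 3q_{Pike} − 2q_{Kora}) − 23q_{Pike}.
∂π/∂q_{Pike} = 65 − 6q_{Pike} − 2q_{Kora} = 0 ⇒ q_{Pike} = 65/6 − (1/3)q_{Kora}.
Similarly q_{Kora} = 9.5 − (1/3)q_{Pike}.
Solving the two reaction functions simultaneously: (1 − (−1/3)(−1/3))q_{Pike} = 65/6 − (1/3)·9.5, so (8/9)q_{Pike} = 23/3 and q_{Pike} = 8.625.
Then q_{Kora} = 9.5 − (1/3)·8.625 = 6.625.
P_{Pike} = 88 − 3·8.625 − 2·6.625 = 48.875.

48.875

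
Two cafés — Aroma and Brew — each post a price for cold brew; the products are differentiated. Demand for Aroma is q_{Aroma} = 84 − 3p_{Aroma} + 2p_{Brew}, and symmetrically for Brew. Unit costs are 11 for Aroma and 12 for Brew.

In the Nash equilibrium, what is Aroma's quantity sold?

55.3125

Aroma's profit: π = (p_{Aroma} − 11)(84 − 3p_{Aroma} + 2p_{Brew}).
∂π/∂p_{Aroma} = 117 − 6p_{Aroma} + 2p_{Brew} = 0 ⇒ p_{Aroma} = 19.5 + (1/3)p_{Brew}.
Similarly p_{Brew} = 20 + (1/3)p_{Aroma}.
Plugging p_{Brew} into Aroma's best response: p_{Aroma} = 19.5 + (1/3)(20 + (1/3)p_{Aroma}) ⇒ (8/9)p_{Aroma} = 157/6, so p_{Aroma} = 29.4375.
Then p_{Brew} = 20 + (1/3)·29.4375 = 29.8125.
q_{Aroma} = 84 − 3·29.4375 + 2·29.8125 = 55.3125.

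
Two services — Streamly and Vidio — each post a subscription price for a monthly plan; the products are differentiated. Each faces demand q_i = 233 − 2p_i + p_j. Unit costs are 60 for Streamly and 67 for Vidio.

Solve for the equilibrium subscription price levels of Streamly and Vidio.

Streamly's profit: π = (p_{Streamly} − 60)(233 − 2p_{Streamly} + p_{Vidio}).
∂π/∂p_{Streamly} = 353 − 4p_{Streamly} + p_{Vidio} = 0 ⇒ p_{Streamly} = 88.25 + 0.25p_{Vidio}.
Similarly p_{Vidio} = 91.75 + 0.25p_{Streamly}.
Substituting the second reaction function into the first: p_{Streamly} = 88.25 + 0.25(91.75 + 0.25p_{Streamly}), which gives 0.9375p_{Streamly} = 111.1875 ⇒ p_{Streamly} = 118.6.
Then p_{Vidio} = 91.75 + 0.25·118.6 = 121.4.

118.6, 121.4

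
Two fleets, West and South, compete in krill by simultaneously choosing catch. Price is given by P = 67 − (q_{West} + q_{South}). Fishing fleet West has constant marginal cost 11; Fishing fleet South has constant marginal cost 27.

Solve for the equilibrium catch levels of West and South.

Fishing fleet West's profit: π = q_{West}(67 − (q_{West} + q_{South})) − 11q_{West}.
∂π/∂q_{West} = 56 − 2q_{West} − q_{South} = 0, so q_{West} = 28 − 0.5q_{South}.
By the same steps for South: q_{South} = 20 − 0.5q_{West}.
Solving the two reaction functions simultaneously: (1 − (−0.5)(−0.5))q_{West} = 28 − 0.5·20, so 0.75q_{West} = 18 and q_{West} = 24.
Then q_{South} = 20 − 0.5·24 = 8.

24, 8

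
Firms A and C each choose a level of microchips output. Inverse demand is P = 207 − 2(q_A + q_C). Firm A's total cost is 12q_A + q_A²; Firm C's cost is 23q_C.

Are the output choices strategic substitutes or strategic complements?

strategic substitutes

Firm A's profit: π = q_A(207 − 2(q_A + q_C)) − 12q_A − q_A².
∂π/∂q_A = 195 − 6q_A − 2q_C = 0, so q_A = 32.5 − (1/3)q_C.
The best-response slope dq_A/dq_C = −1/3 < 0: the reaction function is downward-sloping, so the choices are strategic substitutes.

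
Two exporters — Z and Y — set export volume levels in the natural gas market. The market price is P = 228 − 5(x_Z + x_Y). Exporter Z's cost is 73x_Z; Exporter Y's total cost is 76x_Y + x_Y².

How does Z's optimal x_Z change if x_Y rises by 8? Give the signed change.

-4

Exporter Z's profit: π = x_Z(228 − 5(x_Z + x_Y)) − 73x_Z.
∂π/∂x_Z = 155 − 10x_Z − 5x_Y = 0, so x_Z = 15.5 − 0.5x_Y.
The reaction-function slope is −0.5, so an 8-unit rise in x_Y moves x_Z by −0.5 × 8 = −4. Z's best response falls — the actions are strategic substitutes.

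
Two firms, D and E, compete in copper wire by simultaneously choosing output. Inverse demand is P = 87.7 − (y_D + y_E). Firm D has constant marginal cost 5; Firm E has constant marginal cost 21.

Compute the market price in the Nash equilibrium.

37.9

Firm D's profit: π = y_D(87.7 − (y_D + y_E)) − 5y_D.
∂π/∂y_D = 82.7 − 2y_D − y_E = 0, so y_D = 41.35 − 0.5y_E.
By the same steps for E: y_E = 33.35 − 0.5y_D.
Substituting the second reaction function into the first: y_D = 41.35 − 0.5(33.35 − 0.5y_D), which gives 0.75y_D = 24.675 ⇒ y_D = 32.9.
Then y_E = 33.35 − 0.5·32.9 = 16.9.
Equilibrium price: P = 87.7 − 49.8 = 37.9.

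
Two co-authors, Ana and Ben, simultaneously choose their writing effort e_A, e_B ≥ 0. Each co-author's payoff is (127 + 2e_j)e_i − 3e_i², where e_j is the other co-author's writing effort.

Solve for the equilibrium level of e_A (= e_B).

31.75

Ana's payoff is (127 + 2e_B)e_A − 3e_A².
∂π/∂e_A = 127 + 2e_B − 6e_A = 0, so e_A = 127/6 + (1/3)e_B.
Setting e_A = e_B in the reaction function: e_A = 127/6 + (1/3)e_A, so e_A = (127/6) / (2/3) = 31.75.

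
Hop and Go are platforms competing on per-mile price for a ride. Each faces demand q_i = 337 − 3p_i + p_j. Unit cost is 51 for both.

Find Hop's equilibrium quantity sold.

Hop's profit: π = (p_{Hop} − 51)(337 − 3p_{Hop} + p_{Go}).
∂π/∂p_{Hop} = 490 − 6p_{Hop} + p_{Go} = 0 ⇒ p_{Hop} = 245/3 + (1/6)p_{Go}.
Setting p_{Hop} = p_{Go} in the reaction function: p_{Hop} = 245/3 + (1/6)p_{Hop}, so p_{Hop} = (245/3) / (5/6) = 98.
q_{Hop} = 337 − 3·98 + 98 = 141.

141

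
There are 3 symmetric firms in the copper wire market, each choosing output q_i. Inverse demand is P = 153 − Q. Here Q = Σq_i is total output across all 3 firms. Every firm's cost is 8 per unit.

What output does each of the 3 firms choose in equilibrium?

A representative firm's profit is π_i = q_i(153 − Q) − 8q_i, with Q = q_i + Σ_{j≠i} q_j.
First-order condition: 145 − 2q_i − Σ_{j≠i} q_j = 0.
With identical firms, set every q_j = q: then 145 − 2q − 2q = 0, i.e. q = 145/4 = 36.25.

36.25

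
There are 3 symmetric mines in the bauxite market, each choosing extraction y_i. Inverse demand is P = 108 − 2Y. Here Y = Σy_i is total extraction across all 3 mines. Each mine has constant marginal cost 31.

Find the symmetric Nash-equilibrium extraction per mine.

9.625

A representative mine's profit is π_i = y_i(108 − 2Y) − 31y_i, with Y = y_i + Σ_{j≠i} y_j.
First-order condition: 77 − 4y_i − 2Σ_{j≠i} y_j = 0.
Imposing symmetry (y_j = y for all j) turns Σ_{j≠i} y_j into 2y, so 77 = 8y and y = 9.625.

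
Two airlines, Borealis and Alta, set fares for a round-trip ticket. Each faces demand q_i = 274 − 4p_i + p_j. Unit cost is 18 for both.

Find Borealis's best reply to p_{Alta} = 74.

52.5

Borealis's profit: π = (p_{Borealis} − 18)(274 − 4p_{Borealis} + p_{Alta}).
∂π/∂p_{Borealis} = 346 − 8p_{Borealis} + p_{Alta} = 0 ⇒ p_{Borealis} = 43.25 + 0.125p_{Alta}.
At p_{Alta} = 74: p_{Borealis} = 43.25 + 0.125·74 = 52.5.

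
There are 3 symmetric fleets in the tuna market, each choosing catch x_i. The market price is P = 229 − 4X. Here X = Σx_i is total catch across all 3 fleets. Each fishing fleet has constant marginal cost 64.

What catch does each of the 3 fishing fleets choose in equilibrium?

A representative fishing fleet's profit is π_i = x_i(229 − 4X) − 64x_i, with X = x_i + Σ_{j≠i} x_j.
First-order condition: 165 − 8x_i − 4Σ_{j≠i} x_j = 0.
With identical fishing fleets, set every x_j = x: then 165 − 8x − 8x = 0, i.e. x = 165/16 = 10.3125.

10.3125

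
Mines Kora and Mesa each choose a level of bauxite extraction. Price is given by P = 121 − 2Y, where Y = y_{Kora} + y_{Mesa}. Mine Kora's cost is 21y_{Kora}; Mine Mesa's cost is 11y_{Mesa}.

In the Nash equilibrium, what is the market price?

Mine Kora's profit: π = y_{Kora}(121 − 2(y_{Kora} + y_{Mesa})) − 21y_{Kora}.
∂π/∂y_{Kora} = 100 − 4y_{Kora} − 2y_{Mesa} = 0, so y_{Kora} = 25 − 0.5y_{Mesa}.
By the same steps for Mesa: y_{Mesa} = 27.5 − 0.5y_{Kora}.
Plugging y_{Mesa} into Kora's best response: y_{Kora} = 25 − 0.5(27.5 − 0.5y_{Kora}) ⇒ 0.75y_{Kora} = 11.25, so y_{Kora} = 15.
Then y_{Mesa} = 27.5 − 0.5·15 = 20.
Equilibrium price: P = 121 − 2·35 = 51.

51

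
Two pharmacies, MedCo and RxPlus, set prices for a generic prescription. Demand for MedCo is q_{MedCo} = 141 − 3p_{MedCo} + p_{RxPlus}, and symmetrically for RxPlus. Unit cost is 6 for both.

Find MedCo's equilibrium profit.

MedCo's profit: π = (p_{MedCo} − 6)(141 − 3p_{MedCo} + p_{RxPlus}).
∂π/∂p_{MedCo} = 159 − 6p_{MedCo} + p_{RxPlus} = 0 ⇒ p_{MedCo} = 26.5 + (1/6)p_{RxPlus}.
The game is symmetric, so in equilibrium p_{RxPlus} = p_{MedCo}: the reaction function gives (5/6)p_{MedCo} = 26.5, hence p_{MedCo} = 31.8.
q_{MedCo} = 141 − 3·31.8 + 31.8 = 77.4.
Profit = (31.8 − 6)·77.4 = 1996.92.

1996.92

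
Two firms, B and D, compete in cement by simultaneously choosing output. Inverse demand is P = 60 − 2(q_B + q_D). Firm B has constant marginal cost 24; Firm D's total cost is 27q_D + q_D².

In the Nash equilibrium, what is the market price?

Firm B's profit: π = q_B(60 − 2(q_B + q_D)) − 24q_B.
∂π/∂q_B = 36 − 4q_B − 2q_D = 0, so q_B = 9 − 0.5q_D.
For D: ∂π/∂q_D = 33 − 6q_D − 2q_B = 0 ⇒ q_D = 5.5 − (1/3)q_B.
Substituting the second reaction function into the first: q_B = 9 − 0.5(5.5 − (1/3)q_B), which gives (5/6)q_B = 6.25 ⇒ q_B = 7.5.
Then q_D = 5.5 − (1/3)·7.5 = 3.
Equilibrium price: P = 60 − 2·10.5 = 39.

39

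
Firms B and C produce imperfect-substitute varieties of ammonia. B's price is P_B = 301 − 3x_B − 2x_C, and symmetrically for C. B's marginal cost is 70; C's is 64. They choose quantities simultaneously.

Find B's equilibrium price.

Firm B's profit: π = x_B(301 − 3x_B − 2x_C) − 70x_B.
∂π/∂x_B = 231 − 6x_B − 2x_C = 0 ⇒ x_B = 38.5 − (1/3)x_C.
Similarly x_C = 39.5 − (1/3)x_B.
Plugging x_C into B's best response: x_B = 38.5 − (1/3)(39.5 − (1/3)x_B) ⇒ (8/9)x_B = 76/3, so x_B = 28.5.
Then x_C = 39.5 − (1/3)·28.5 = 30.
P_B = 301 − 3·28.5 − 2·30 = 155.5.

155.5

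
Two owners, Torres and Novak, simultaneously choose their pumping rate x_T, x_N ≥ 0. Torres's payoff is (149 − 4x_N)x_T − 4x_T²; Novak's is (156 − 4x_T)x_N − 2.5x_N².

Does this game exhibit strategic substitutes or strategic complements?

Expanding Torres's payoff: 149x_T − 4x_Nx_T − 4x_T².
∂π/∂x_T = 149 − 4x_N − 8x_T = 0, so x_T = 18.625 − 0.5x_N.
The best-response slope dx_T/dx_N = −0.5 < 0: the reaction function is downward-sloping, so the choices are strategic substitutes.

strategic substitutes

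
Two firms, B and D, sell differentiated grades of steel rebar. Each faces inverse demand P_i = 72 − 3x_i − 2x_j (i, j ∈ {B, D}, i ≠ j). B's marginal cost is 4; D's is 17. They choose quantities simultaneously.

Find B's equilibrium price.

31.9375

Firm B's profit: π = x_B(72 − 3x_B − 2x_D) − 4x_B.
∂π/∂x_B = 68 − 6x_B − 2x_D = 0 ⇒ x_B = 34/3 − (1/3)x_D.
Similarly x_D = 55/6 − (1/3)x_B.
Substituting the second reaction function into the first: x_B = 34/3 − (1/3)(55/6 − (1/3)x_B), which gives (8/9)x_B = 149/18 ⇒ x_B = 9.3125.
Then x_D = 55/6 − (1/3)·9.3125 = 6.0625.
P_B = 72 − 3·9.3125 − 2·6.0625 = 31.9375.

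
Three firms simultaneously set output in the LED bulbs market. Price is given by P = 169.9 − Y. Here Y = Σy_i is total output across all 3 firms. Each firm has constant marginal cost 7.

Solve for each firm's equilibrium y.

40.725

A representative firm's profit is π_i = y_i(169.9 − Y) − 7y_i, with Y = y_i + Σ_{j≠i} y_j.
First-order condition: 162.9 − 2y_i − Σ_{j≠i} y_j = 0.
Imposing symmetry (y_j = y for all j) turns Σ_{j≠i} y_j into 2y, so 162.9 = 4y and y = 40.725.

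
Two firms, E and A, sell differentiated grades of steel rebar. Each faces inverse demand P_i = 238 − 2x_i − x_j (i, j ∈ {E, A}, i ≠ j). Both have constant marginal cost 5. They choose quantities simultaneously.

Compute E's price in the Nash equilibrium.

98.2

Firm E's profit: π = x_E(238 − 2x_E − x_A) − 5x_E.
∂π/∂x_E = 233 − 4x_E − x_A = 0 ⇒ x_E = 58.25 − 0.25x_A.
Setting x_E = x_A in the reaction function: x_E = 58.25 − 0.25x_E, so x_E = 58.25 / 1.25 = 46.6.
P_E = 238 − 2·46.6 − 46.6 = 98.2.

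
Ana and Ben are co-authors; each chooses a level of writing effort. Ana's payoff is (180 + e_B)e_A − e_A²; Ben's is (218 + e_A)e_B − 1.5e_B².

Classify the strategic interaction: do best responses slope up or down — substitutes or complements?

Expanding Ana's payoff: 180e_A + e_Be_A − e_A².
∂π/∂e_A = 180 + e_B − 2e_A = 0, so e_A = 90 + 0.5e_B.
The best-response slope de_A/de_B = 0.5 > 0: the reaction function is upward-sloping, so the choices are strategic complements.

strategic complements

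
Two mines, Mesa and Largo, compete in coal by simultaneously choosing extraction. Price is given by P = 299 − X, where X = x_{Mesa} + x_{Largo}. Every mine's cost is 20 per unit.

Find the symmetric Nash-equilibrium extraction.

Mine Mesa's profit: π = x_{Mesa}(299 − (x_{Mesa} + x_{Largo})) − 20x_{Mesa}.
∂π/∂x_{Mesa} = 279 − 2x_{Mesa} − x_{Largo} = 0, so x_{Mesa} = 139.5 − 0.5x_{Largo}.
Setting x_{Mesa} = x_{Largo} in the reaction function: x_{Mesa} = 139.5 − 0.5x_{Mesa}, so x_{Mesa} = 139.5 / 1.5 = 93.

93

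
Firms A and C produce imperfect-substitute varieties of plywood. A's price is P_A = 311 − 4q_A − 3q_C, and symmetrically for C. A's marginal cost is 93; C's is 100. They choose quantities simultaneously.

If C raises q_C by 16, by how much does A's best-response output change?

-6

Firm A's profit: π = q_A(311 − 4q_A − 3q_C) − 93q_A.
∂π/∂q_A = 218 − 8q_A − 3q_C = 0 ⇒ q_A = 27.25 − 0.375q_C.
The reaction-function slope is −0.375, so a 16-unit rise in q_C moves q_A by −0.375 × 16 = −6. A's best response falls — the actions are strategic substitutes.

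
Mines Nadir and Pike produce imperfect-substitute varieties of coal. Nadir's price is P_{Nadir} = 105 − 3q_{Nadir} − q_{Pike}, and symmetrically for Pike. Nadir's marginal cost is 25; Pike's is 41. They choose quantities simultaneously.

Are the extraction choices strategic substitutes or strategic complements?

Mine Nadir's profit: π = q_{Nadir}(105 − 3q_{Nadir} − q_{Pike}) − 25q_{Nadir}.
∂π/∂q_{Nadir} = 80 − 6q_{Nadir} − q_{Pike} = 0 ⇒ q_{Nadir} = 40/3 − (1/6)q_{Pike}.
The best-response slope dq_{Nadir}/dq_{Pike} = −1/6 < 0: the reaction function is downward-sloping, so the choices are strategic substitutes.

strategic substitutes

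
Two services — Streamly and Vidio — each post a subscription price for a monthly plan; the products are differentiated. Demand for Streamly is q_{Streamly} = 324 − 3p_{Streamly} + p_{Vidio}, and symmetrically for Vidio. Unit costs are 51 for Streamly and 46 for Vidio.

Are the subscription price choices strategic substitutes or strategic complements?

strategic complements

Streamly's profit: π = (p_{Streamly} − 51)(324 − 3p_{Streamly} + p_{Vidio}).
∂π/∂p_{Streamly} = 477 − 6p_{Streamly} + p_{Vidio} = 0 ⇒ p_{Streamly} = 79.5 + (1/6)p_{Vidio}.
The best-response slope dp_{Streamly}/dp_{Vidio} = 1/6 > 0: the reaction function is upward-sloping, so the choices are strategic complements.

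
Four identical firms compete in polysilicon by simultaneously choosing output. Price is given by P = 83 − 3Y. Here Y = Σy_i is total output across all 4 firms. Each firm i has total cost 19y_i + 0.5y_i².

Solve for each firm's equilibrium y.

4

A representative firm's profit is π_i = y_i(83 − 3Y) − 19y_i − 0.5y_i², with Y = y_i + Σ_{j≠i} y_j.
First-order condition: 64 − 7y_i − 3Σ_{j≠i} y_j = 0.
Imposing symmetry (y_j = y for all j) turns Σ_{j≠i} y_j into 3y, so 64 = 16y and y = 4.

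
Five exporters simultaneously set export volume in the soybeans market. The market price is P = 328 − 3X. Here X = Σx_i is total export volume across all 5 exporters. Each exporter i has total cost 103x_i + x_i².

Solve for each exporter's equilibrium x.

11.25

A representative exporter's profit is π_i = x_i(328 − 3X) − 103x_i − x_i², with X = x_i + Σ_{j≠i} x_j.
First-order condition: 225 − 8x_i − 3Σ_{j≠i} x_j = 0.
With identical exporters, set every x_j = x: then 225 − 8x − 12x = 0, i.e. x = 225/20 = 11.25.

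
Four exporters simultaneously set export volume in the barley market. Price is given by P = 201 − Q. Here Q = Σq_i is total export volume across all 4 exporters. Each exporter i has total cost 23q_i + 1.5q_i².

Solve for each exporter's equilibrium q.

22.25

A representative exporter's profit is π_i = q_i(201 − Q) − 23q_i − 1.5q_i², with Q = q_i + Σ_{j≠i} q_j.
First-order condition: 178 − 5q_i − Σ_{j≠i} q_j = 0.
With identical exporters, set every q_j = q: then 178 − 5q − 3q = 0, i.e. q = 178/8 = 22.25.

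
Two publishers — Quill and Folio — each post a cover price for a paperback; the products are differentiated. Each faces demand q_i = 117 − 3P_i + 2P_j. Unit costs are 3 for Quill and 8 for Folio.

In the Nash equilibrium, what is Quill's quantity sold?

Quill's profit: π = (P_{Quill} − 3)(117 − 3P_{Quill} + 2P_{Folio}).
∂π/∂P_{Quill} = 126 − 6P_{Quill} + 2P_{Folio} = 0 ⇒ P_{Quill} = 21 + (1/3)P_{Folio}.
Similarly P_{Folio} = 23.5 + (1/3)P_{Quill}.
Solving the two reaction functions simultaneously: (1 − (1/3)(1/3))P_{Quill} = 21 + (1/3)·23.5, so (8/9)P_{Quill} = 173/6 and P_{Quill} = 32.4375.
Then P_{Folio} = 23.5 + (1/3)·32.4375 = 34.3125.
q_{Quill} = 117 − 3·32.4375 + 2·34.3125 = 88.3125.

88.3125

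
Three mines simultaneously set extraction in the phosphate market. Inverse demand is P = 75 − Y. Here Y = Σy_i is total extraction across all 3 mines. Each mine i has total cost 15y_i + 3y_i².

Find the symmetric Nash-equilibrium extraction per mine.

6

A representative mine's profit is π_i = y_i(75 − Y) − 15y_i − 3y_i², with Y = y_i + Σ_{j≠i} y_j.
First-order condition: 60 − 8y_i − Σ_{j≠i} y_j = 0.
With identical mines, set every y_j = y: then 60 − 8y − 2y = 0, i.e. y = 60/10 = 6.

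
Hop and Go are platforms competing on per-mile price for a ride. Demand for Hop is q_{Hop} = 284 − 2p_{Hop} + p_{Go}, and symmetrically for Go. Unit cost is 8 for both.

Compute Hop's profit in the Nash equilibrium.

16928

Hop's profit: π = (p_{Hop} − 8)(284 − 2p_{Hop} + p_{Go}).
∂π/∂p_{Hop} = 300 − 4p_{Hop} + p_{Go} = 0 ⇒ p_{Hop} = 75 + 0.25p_{Go}.
By symmetry p_{Go} = p_{Hop}; substituting into the reaction function, 0.75p_{Hop} = 75 and p_{Hop} = 100.
q_{Hop} = 284 − 2·100 + 100 = 184.
Profit = (100 − 8)·184 = 16928.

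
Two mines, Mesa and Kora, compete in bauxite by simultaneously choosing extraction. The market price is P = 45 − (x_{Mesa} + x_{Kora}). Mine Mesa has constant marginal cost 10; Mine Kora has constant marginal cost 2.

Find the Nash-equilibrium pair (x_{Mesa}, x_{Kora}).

9, 17

Mine Mesa's profit: π = x_{Mesa}(45 − (x_{Mesa} + x_{Kora})) − 10x_{Mesa}.
∂π/∂x_{Mesa} = 35 − 2x_{Mesa} − x_{Kora} = 0, so x_{Mesa} = 17.5 − 0.5x_{Kora}.
By the same steps for Kora: x_{Kora} = 21.5 − 0.5x_{Mesa}.
Solving the two reaction functions simultaneously: (1 − (−0.5)(−0.5))x_{Mesa} = 17.5 − 0.5·21.5, so 0.75x_{Mesa} = 6.75 and x_{Mesa} = 9.
Then x_{Kora} = 21.5 − 0.5·9 = 17.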